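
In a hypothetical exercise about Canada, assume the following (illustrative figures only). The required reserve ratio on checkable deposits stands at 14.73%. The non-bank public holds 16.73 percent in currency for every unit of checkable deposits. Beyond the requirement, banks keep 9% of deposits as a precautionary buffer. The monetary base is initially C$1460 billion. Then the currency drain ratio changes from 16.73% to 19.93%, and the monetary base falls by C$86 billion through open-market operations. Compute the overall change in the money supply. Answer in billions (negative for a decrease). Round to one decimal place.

Before: m₁ = (1 + 0.1673) / (0.1473 + 0.09 + 0.1673) ≈ 2.885072, MB₁ = 1460, so M₁ = 2.885072 × 1460 ≈ 4212.2051 billion.
After: m₂ = (1 + 0.1993) / (0.1473 + 0.09 + 0.1993) ≈ 2.746908, MB₂ = 1460 − 86 = 1374, so M₂ = 2.746908 × 1374 ≈ 3774.2516 billion.
ΔM = M₂ − M₁ = 3774.2516 − 4212.2051 = -437.9535 billion.

-438.0 billion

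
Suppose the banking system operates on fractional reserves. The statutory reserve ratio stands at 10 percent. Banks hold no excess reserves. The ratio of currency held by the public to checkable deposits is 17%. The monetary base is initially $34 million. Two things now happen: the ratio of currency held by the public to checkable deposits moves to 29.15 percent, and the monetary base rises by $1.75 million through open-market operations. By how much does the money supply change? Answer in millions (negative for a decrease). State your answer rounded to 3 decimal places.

-29.399 million

Before: m₁ = (1 + 0.17) / (0.1 + 0.17) ≈ 4.333333, MB₁ = 34, so M₁ = 4.333333 × 34 ≈ 147.3333 million.
After: m₂ = (1 + 0.2915) / (0.1 + 0.2915) ≈ 3.298851, MB₂ = 34 + 1.75 = 35.75, so M₂ = 3.298851 × 35.75 ≈ 117.9339 million.
ΔM = M₂ − M₁ = 117.9339 − 147.3333 = -29.3994 million.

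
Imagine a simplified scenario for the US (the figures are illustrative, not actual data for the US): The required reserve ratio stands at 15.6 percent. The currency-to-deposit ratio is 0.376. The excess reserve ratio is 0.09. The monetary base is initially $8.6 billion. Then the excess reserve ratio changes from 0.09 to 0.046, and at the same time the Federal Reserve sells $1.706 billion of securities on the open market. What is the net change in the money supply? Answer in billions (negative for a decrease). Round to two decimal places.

-2.61 billion

Before: m₁ = (1 + 0.376) / (0.156 + 0.09 + 0.376) ≈ 2.2122, MB₁ = 8.6, so M₁ = 2.2122 × 8.6 ≈ 19.0249 billion.
After: m₂ = (1 + 0.376) / (0.156 + 0.046 + 0.376) ≈ 2.3806, MB₂ = 8.6 − 1.706 = 6.894, so M₂ = 2.3806 × 6.894 ≈ 16.4119 billion.
ΔM = M₂ − M₁ = 16.4119 − 19.0249 = -2.613 billion.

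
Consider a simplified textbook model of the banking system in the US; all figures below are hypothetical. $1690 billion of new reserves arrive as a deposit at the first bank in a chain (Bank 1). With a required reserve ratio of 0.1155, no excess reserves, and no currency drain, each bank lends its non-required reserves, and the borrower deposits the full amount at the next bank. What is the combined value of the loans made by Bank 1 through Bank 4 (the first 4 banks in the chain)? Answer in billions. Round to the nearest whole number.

$5021 billion

Bank i lends (1 − rr)^i of the original deposit: Bank 1 lends 1690·0.8845 = 1494.8050, Bank 2 lends 1690·0.8845² ≈ 1322.1550, and so on.
Summing a geometric series: total = 1690·[0.8845·(1 − 0.8845^4) / (1 − 0.8845)] ≈ 5020.7812 billion.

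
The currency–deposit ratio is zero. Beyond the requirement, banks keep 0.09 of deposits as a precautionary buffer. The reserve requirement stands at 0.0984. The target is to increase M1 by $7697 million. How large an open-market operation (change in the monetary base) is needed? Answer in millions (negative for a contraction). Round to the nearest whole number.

$1450 million

The money multiplier is m = 1 / (rr + e) = 1 / (0.0984 + 0.09) ≈ 5.30786.
ΔMB = ΔM / m = (+7697) / 5.30786 ≈ 1450.1136 million.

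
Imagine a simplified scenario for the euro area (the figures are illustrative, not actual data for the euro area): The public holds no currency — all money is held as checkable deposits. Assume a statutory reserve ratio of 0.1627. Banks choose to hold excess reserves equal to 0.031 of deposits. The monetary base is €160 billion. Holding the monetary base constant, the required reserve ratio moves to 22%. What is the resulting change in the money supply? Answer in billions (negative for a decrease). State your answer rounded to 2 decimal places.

Initially m₁ = 1 / (0.1627 + 0.031) ≈ 5.162623, so M₁ = 5.162623 × 160 ≈ 826.0197 billion.
After the change m₂ = 1 / (0.22 + 0.031) ≈ 3.984064, so M₂ = 3.984064 × 160 ≈ 637.4502 billion.
ΔM = M₂ − M₁ = 637.4502 − 826.0197 = -188.5695 billion.

-188.57 billion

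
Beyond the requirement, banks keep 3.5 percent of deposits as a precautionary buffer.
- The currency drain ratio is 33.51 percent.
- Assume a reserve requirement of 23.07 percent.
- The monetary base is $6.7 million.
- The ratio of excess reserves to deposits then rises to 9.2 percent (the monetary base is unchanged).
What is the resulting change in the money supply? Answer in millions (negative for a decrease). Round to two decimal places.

Initially m₁ = (1 + 0.3351) / (0.2307 + 0.035 + 0.3351) ≈ 2.2222, so M₁ = 2.2222 × 6.7 ≈ 14.8887 million.
After the change m₂ = (1 + 0.3351) / (0.2307 + 0.092 + 0.3351) ≈ 2.0296, so M₂ = 2.0296 × 6.7 ≈ 13.5983 million.
ΔM = M₂ − M₁ = 13.5983 − 14.8887 = -1.2904 million.

-1.29 million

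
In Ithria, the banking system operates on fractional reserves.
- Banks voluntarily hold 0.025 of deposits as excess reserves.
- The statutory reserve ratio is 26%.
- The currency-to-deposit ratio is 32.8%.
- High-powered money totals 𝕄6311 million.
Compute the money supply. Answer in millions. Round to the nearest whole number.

The money multiplier is m = (1 + c) / (rr + e + c) = (1 + 0.328) / (0.26 + 0.025 + 0.328) ≈ 2.16639.
So M = m × MB = 2.16639 × 6311 ≈ 13672.0873 million.

𝕄13672 million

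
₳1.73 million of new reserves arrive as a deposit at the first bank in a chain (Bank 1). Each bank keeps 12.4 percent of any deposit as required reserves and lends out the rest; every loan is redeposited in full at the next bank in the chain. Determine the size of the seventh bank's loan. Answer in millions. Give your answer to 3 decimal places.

Each bank lends a fraction (1 − rr) = 0.8760 of the deposit it receives, so Bank 7 receives 1.73·0.8760^6 and lends 1.73·0.8760^7 ≈ 0.6848 million.

₳0.685 million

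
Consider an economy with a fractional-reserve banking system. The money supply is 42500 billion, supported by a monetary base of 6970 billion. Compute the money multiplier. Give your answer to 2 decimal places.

6.10

The money multiplier is m = M / MB = 42500 / 6970 ≈ 6.09756.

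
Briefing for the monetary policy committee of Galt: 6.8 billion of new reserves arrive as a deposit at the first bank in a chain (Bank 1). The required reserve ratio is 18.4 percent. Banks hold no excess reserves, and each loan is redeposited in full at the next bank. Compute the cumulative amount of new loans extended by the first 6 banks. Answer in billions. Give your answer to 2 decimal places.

21.25 billion

Bank i lends (1 − rr)^i of the original deposit: Bank 1 lends 6.8·0.8160 = 5.5488, Bank 2 lends 6.8·0.8160² ≈ 4.5278, and so on.
Summing a geometric series: total = 6.8·[0.8160·(1 − 0.8160^6) / (1 − 0.8160)] ≈ 21.2538 billion.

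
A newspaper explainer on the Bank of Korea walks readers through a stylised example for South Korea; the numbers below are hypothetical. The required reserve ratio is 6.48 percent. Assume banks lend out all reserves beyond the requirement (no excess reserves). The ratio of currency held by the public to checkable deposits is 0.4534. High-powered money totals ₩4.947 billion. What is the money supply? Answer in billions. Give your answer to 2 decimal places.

The money multiplier is m = (1 + c) / (rr + c) = (1 + 0.4534) / (0.0648 + 0.4534) ≈ 2.8047.
So M = m × MB = 2.8047 × 4.947 ≈ 13.8749 billion.

₩13.87 billion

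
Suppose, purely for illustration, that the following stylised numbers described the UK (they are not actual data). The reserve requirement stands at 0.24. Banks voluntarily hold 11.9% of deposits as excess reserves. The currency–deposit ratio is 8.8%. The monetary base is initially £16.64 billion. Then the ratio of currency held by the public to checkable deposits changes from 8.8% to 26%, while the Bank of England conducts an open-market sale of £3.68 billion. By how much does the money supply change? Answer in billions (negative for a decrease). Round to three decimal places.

Before: m₁ = (1 + 0.088) / (0.24 + 0.119 + 0.088) ≈ 2.434004, MB₁ = 16.64, so M₁ = 2.434004 × 16.64 ≈ 40.5018 billion.
After: m₂ = (1 + 0.26) / (0.24 + 0.119 + 0.26) ≈ 2.035541, MB₂ = 16.64 − 3.68 = 12.96, so M₂ = 2.035541 × 12.96 ≈ 26.3806 billion.
ΔM = M₂ − M₁ = 26.3806 − 40.5018 = -14.1212 billion.

-14.121 billion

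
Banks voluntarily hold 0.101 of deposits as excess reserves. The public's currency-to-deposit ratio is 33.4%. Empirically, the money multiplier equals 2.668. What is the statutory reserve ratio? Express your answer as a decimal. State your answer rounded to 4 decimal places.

0.0650

Using m = 2.668. Since m = (1 + c)/(c + rr + e), the denominator satisfies c + rr + e = (1 + c)/m = (1 + 0.334) / 2.668 = 0.500000.
With c = 0.334 and e = 0.101, the statutory reserve ratio is 0.500000 − 0.334 − 0.101 = 0.065.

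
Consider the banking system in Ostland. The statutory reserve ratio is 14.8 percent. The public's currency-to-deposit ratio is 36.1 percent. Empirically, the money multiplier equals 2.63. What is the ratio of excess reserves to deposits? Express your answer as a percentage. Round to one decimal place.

0.8%

Using m = 2.63. Since m = (1 + c)/(c + rr + e), the denominator satisfies c + rr + e = (1 + c)/m = (1 + 0.361) / 2.63 ≈ 0.517490.
With c = 0.361 and rr = 0.148, the ratio of excess reserves to deposits is 0.517490 − 0.361 − 0.148 = 0.00849.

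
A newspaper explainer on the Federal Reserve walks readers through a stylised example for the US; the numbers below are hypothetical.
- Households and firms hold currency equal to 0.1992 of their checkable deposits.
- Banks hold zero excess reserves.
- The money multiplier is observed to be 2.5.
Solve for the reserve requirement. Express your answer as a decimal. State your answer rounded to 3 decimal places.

0.280

Using m = 2.5. Since m = (1 + c)/(c + rr + e), the denominator satisfies c + rr + e = (1 + c)/m = (1 + 0.1992) / 2.5 = 0.479680.
With c = 0.1992 and e = 0, the reserve requirement is 0.479680 − 0.1992 − 0 = 0.28048.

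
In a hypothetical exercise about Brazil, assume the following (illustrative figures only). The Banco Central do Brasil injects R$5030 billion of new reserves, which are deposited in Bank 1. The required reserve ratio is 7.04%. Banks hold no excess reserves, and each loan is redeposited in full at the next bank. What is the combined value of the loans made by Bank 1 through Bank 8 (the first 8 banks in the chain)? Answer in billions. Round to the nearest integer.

R$29380 billion

Bank i lends (1 − rr)^i of the original deposit: Bank 1 lends 5030·0.9296 = 4675.8880, Bank 2 lends 5030·0.9296² ≈ 4346.7055, and so on.
Summing a geometric series: total = 5030·[0.9296·(1 − 0.9296^8) / (1 − 0.9296)] ≈ 29379.7691 billion.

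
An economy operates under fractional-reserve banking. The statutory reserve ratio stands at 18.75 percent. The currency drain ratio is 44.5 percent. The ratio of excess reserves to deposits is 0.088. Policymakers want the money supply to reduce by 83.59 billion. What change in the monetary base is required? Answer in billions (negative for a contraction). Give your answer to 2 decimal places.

The money multiplier is m = (1 + c) / (rr + e + c) = (1 + 0.445) / (0.1875 + 0.088 + 0.445) ≈ 2.00555.
ΔMB = ΔM / m = (−83.59) / 2.00555 ≈ -41.6793 billion.

-41.68 billion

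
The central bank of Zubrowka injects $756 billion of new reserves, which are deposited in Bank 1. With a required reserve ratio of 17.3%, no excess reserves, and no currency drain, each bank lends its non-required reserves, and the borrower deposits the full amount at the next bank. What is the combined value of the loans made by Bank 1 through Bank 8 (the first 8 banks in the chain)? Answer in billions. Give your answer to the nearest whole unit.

$2823 billion

Bank i lends (1 − rr)^i of the original deposit: Bank 1 lends 756·0.8270 = 625.2120, Bank 2 lends 756·0.8270² ≈ 517.0503, and so on.
Summing a geometric series: total = 756·[0.8270·(1 − 0.8270^8) / (1 − 0.8270)] ≈ 2823.2175 billion.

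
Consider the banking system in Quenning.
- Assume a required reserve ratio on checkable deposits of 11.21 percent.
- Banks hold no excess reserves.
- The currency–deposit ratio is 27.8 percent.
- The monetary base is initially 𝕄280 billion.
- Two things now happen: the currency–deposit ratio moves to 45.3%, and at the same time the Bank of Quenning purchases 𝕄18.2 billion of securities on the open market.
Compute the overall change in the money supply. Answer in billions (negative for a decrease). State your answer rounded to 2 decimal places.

-150.56 billion

Before: m₁ = (1 + 0.278) / (0.1121 + 0.278) ≈ 3.276083, MB₁ = 280, so M₁ = 3.276083 × 280 ≈ 917.3032 billion.
After: m₂ = (1 + 0.453) / (0.1121 + 0.453) ≈ 2.571226, MB₂ = 280 + 18.2 = 298.2, so M₂ = 2.571226 × 298.2 ≈ 766.7396 billion.
ΔM = M₂ − M₁ = 766.7396 − 917.3032 = -150.5636 billion.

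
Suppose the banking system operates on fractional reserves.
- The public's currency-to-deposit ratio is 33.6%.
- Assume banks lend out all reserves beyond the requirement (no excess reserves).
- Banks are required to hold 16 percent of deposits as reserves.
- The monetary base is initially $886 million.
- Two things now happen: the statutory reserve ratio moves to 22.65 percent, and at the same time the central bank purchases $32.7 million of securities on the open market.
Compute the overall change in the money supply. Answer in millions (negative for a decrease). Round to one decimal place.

-204.5 million

Before: m₁ = (1 + 0.336) / (0.16 + 0.336) ≈ 2.69355, MB₁ = 886, so M₁ = 2.69355 × 886 = 2386.4853 million.
After: m₂ = (1 + 0.336) / (0.2265 + 0.336) ≈ 2.37511, MB₂ = 886 + 32.7 = 918.7, so M₂ = 2.37511 × 918.7 ≈ 2182.0136 million.
ΔM = M₂ − M₁ = 2182.0136 − 2386.4853 = -204.4717 million.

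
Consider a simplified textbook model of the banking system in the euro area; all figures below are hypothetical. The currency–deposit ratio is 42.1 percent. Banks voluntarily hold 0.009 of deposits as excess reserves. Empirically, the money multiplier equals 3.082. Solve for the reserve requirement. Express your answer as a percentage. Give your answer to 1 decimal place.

3.1%

Using m = 3.082. Since m = (1 + c)/(c + rr + e), the denominator satisfies c + rr + e = (1 + c)/m = (1 + 0.421) / 3.082 ≈ 0.461064.
With c = 0.421 and e = 0.009, the reserve requirement is 0.461064 − 0.421 − 0.009 = 0.031064.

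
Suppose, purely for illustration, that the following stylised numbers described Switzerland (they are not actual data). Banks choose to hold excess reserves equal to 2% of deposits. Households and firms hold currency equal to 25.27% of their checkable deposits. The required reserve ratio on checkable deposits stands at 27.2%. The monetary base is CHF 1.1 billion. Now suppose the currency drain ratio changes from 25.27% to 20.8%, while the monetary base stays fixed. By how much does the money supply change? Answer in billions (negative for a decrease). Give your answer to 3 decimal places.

CHF 0.128 billion

Initially m₁ = (1 + 0.2527) / (0.272 + 0.02 + 0.2527) ≈ 2.29980, so M₁ = 2.29980 × 1.1 ≈ 2.5298 billion.
After the change m₂ = (1 + 0.208) / (0.272 + 0.02 + 0.208) = 2.41600, so M₂ = 2.41600 × 1.1 = 2.6576 billion.
ΔM = M₂ − M₁ = 2.6576 − 2.5298 = 0.1278 billion.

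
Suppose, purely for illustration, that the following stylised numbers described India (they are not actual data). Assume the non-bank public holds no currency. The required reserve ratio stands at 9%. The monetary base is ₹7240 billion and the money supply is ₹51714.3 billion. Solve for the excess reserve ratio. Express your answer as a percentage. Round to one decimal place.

Using m = M/MB = 51714.3/7240 ≈ 7.142859. Since m = (1 + c)/(c + rr + e), the denominator satisfies c + rr + e = (1 + c)/m = (1 + 0) / 7.142859 ≈ 0.140000.
With c = 0 and rr = 0.09, the excess reserve ratio is 0.140000 − 0 − 0.09 = 0.05.

5.0%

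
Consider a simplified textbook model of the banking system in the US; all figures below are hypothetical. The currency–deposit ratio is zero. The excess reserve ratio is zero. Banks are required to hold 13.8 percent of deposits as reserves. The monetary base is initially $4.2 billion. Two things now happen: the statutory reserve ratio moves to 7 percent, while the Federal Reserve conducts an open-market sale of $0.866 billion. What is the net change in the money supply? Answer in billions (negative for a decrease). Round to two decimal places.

Before: m₁ = 1 / (0.138) ≈ 7.2464, MB₁ = 4.2, so M₁ = 7.2464 × 4.2 ≈ 30.4349 billion.
After: m₂ = 1 / (0.07) ≈ 14.2857, MB₂ = 4.2 − 0.866 = 3.334, so M₂ = 14.2857 × 3.334 ≈ 47.6285 billion.
ΔM = M₂ − M₁ = 47.6285 − 30.4349 = 17.1936 billion.

$17.19 billion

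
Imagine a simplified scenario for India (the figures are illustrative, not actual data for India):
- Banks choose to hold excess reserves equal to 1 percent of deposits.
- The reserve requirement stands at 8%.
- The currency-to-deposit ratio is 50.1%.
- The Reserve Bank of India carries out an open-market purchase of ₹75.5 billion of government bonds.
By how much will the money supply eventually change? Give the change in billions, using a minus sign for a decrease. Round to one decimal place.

₹191.8 billion

The money multiplier is m = (1 + c) / (rr + e + c) = (1 + 0.501) / (0.08 + 0.01 + 0.501) ≈ 2.5398.
The purchase adds 75.5 billion of base, so ΔM = m × ΔMB = 2.5398 × (+75.5) = 191.7549 billion.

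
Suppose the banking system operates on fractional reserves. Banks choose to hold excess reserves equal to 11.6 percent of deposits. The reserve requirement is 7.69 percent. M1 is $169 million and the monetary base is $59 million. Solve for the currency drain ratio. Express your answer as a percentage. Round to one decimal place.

Using m = M/MB = 169/59 ≈ 2.864407. From m = (1 + c)/(c + rr + e), rearranging gives 1 + c = m·(c + rr + e), so c·(1 − m) = m·(rr + e) − 1.
Hence c = [m·(rr + e) − 1]/(1 − m) = [2.864407 × (0.0769 + 0.116) − 1] / (1 − 2.864407) ≈ 0.239999.

24.0%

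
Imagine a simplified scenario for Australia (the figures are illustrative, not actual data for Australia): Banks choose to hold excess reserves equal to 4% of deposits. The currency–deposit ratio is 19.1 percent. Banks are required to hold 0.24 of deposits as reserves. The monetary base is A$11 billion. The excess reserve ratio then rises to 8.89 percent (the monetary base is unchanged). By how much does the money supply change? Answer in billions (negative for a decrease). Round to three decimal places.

-2.616 billion

Initially m₁ = (1 + 0.191) / (0.24 + 0.04 + 0.191) ≈ 2.528662, so M₁ = 2.528662 × 11 ≈ 27.8153 billion.
After the change m₂ = (1 + 0.191) / (0.24 + 0.0889 + 0.191) ≈ 2.290825, so M₂ = 2.290825 × 11 ≈ 25.1991 billion.
ΔM = M₂ − M₁ = 25.1991 − 27.8153 = -2.6162 billion.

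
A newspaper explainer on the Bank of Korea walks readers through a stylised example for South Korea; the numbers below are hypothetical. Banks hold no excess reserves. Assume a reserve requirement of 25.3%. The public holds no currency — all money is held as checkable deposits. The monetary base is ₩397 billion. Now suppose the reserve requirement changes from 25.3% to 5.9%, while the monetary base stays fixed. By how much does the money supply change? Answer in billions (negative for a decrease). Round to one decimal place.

Initially m₁ = 1 / (0.253) ≈ 3.95257, so M₁ = 3.95257 × 397 ≈ 1569.1703 billion.
After the change m₂ = 1 / (0.059) ≈ 16.94915, so M₂ = 16.94915 × 397 ≈ 6728.8125 billion.
ΔM = M₂ − M₁ = 6728.8125 − 1569.1703 = 5159.6422 billion.

₩5159.6 billion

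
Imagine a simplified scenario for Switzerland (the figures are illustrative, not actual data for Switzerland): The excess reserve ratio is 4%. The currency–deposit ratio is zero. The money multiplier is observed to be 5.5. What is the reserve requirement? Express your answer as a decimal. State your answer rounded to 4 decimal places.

0.1418

Using m = 5.5. Since m = (1 + c)/(c + rr + e), the denominator satisfies c + rr + e = (1 + c)/m = (1 + 0) / 5.5 ≈ 0.181818.
With c = 0 and e = 0.04, the reserve requirement is 0.181818 − 0 − 0.04 = 0.141818.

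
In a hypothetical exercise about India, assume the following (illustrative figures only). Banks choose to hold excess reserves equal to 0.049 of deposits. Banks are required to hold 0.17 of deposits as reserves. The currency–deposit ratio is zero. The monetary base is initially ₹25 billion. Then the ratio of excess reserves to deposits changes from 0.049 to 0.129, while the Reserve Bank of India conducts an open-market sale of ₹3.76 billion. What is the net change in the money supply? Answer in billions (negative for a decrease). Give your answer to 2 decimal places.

-43.12 billion

Before: m₁ = 1 / (0.17 + 0.049) ≈ 4.56621, MB₁ = 25, so M₁ = 4.56621 × 25 ≈ 114.1552 billion.
After: m₂ = 1 / (0.17 + 0.129) ≈ 3.34448, MB₂ = 25 − 3.76 = 21.24, so M₂ = 3.34448 × 21.24 ≈ 71.0368 billion.
ΔM = M₂ − M₁ = 71.0368 − 114.1552 = -43.1184 billion.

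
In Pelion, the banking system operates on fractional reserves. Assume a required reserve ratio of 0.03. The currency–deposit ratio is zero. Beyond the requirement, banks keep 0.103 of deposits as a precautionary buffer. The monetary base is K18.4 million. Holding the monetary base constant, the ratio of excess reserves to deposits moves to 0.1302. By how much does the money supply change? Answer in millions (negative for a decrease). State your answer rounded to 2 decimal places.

Initially m₁ = 1 / (0.03 + 0.103) ≈ 7.51880, so M₁ = 7.51880 × 18.4 ≈ 138.3459 million.
After the change m₂ = 1 / (0.03 + 0.1302) ≈ 6.24220, so M₂ = 6.24220 × 18.4 ≈ 114.8565 million.
ΔM = M₂ − M₁ = 114.8565 − 138.3459 = -23.4894 million.

-23.49 million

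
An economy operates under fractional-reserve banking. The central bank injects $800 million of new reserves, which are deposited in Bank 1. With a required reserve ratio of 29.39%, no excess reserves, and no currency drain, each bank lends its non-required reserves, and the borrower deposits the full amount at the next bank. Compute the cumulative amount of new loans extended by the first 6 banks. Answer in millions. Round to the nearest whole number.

Bank i lends (1 − rr)^i of the original deposit: Bank 1 lends 800·0.7061 = 564.8800, Bank 2 lends 800·0.7061² ≈ 398.8618, and so on.
Summing a geometric series: total = 800·[0.7061·(1 − 0.7061^6) / (1 − 0.7061)] ≈ 1683.8076 million.

$1684 million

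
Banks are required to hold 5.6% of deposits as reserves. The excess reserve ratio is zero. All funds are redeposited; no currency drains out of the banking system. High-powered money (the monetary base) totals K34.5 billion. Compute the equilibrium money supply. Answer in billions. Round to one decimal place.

K616.1 billion

With no currency drain or excess reserves, the money multiplier is m = 1/rr = 1/0.056 ≈ 17.8571.
Money supply M = m × MB = 17.8571 × 34.5 ≈ 616.0699 billion.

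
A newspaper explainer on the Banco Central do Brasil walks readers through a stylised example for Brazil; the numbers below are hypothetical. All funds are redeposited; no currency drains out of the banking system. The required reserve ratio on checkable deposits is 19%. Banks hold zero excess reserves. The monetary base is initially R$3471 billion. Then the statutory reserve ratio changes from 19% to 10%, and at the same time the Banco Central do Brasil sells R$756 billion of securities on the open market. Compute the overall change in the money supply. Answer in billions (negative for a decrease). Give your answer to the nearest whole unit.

Before: m₁ = 1 / (0.19) ≈ 5.26316, MB₁ = 3471, so M₁ = 5.26316 × 3471 ≈ 18268.4284 billion.
After: m₂ = 1 / (0.1) = 10, MB₂ = 3471 − 756 = 2715, so M₂ = 10 × 2715 = 27150 billion.
ΔM = M₂ − M₁ = 27150 − 18268.4284 = 8881.5716 billion.

R$8882 billion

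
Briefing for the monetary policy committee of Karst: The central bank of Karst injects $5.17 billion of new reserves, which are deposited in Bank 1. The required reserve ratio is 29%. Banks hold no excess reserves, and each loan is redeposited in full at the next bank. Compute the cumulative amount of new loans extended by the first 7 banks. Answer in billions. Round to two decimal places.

Bank i lends (1 − rr)^i of the original deposit: Bank 1 lends 5.17·0.7100 = 3.6707, Bank 2 lends 5.17·0.7100² ≈ 2.6062, and so on.
Summing a geometric series: total = 5.17·[0.7100·(1 − 0.7100^7) / (1 − 0.7100)] ≈ 11.5064 billion.

$11.51 billion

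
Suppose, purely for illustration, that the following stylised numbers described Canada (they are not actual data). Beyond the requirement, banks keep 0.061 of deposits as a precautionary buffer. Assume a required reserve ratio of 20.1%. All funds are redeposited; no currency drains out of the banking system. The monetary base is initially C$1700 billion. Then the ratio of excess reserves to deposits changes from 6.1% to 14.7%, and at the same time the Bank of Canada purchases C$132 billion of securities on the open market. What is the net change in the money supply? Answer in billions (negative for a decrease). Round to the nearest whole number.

-1224 billion

Before: m₁ = 1 / (0.201 + 0.061) ≈ 3.81679, MB₁ = 1700, so M₁ = 3.81679 × 1700 = 6488.543 billion.
After: m₂ = 1 / (0.201 + 0.147) ≈ 2.87356, MB₂ = 1700 + 132 = 1832, so M₂ = 2.87356 × 1832 ≈ 5264.3619 billion.
ΔM = M₂ − M₁ = 5264.3619 − 6488.543 = -1224.1811 billion.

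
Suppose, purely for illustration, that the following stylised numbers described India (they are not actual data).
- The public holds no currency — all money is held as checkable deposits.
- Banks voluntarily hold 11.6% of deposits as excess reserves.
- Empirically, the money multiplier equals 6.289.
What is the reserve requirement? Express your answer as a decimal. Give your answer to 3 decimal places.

Using m = 6.289. Since m = (1 + c)/(c + rr + e), the denominator satisfies c + rr + e = (1 + c)/m = (1 + 0) / 6.289 ≈ 0.159008.
With c = 0 and e = 0.116, the reserve requirement is 0.159008 − 0 − 0.116 = 0.043008.

0.043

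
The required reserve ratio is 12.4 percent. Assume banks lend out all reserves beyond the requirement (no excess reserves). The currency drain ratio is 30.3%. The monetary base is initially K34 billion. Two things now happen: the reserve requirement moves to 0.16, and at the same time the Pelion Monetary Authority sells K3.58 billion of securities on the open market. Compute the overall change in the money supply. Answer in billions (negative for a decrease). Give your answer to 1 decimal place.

-18.1 billion

Before: m₁ = (1 + 0.303) / (0.124 + 0.303) ≈ 3.0515, MB₁ = 34, so M₁ = 3.0515 × 34 = 103.751 billion.
After: m₂ = (1 + 0.303) / (0.16 + 0.303) ≈ 2.8143, MB₂ = 34 − 3.58 = 30.42, so M₂ = 2.8143 × 30.42 ≈ 85.611 billion.
ΔM = M₂ − M₁ = 85.611 − 103.751 = -18.14 billion.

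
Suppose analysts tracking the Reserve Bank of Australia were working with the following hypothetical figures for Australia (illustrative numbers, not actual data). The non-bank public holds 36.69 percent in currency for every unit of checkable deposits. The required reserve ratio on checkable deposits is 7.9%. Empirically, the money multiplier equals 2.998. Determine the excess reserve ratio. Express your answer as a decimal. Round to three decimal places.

Using m = 2.998. Since m = (1 + c)/(c + rr + e), the denominator satisfies c + rr + e = (1 + c)/m = (1 + 0.3669) / 2.998 ≈ 0.455937.
With c = 0.3669 and rr = 0.079, the excess reserve ratio is 0.455937 − 0.3669 − 0.079 = 0.010037.

0.010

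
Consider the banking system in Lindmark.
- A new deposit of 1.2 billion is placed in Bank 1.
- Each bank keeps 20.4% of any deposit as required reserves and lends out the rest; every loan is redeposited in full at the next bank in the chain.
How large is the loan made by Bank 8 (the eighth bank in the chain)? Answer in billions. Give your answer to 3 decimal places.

Each bank lends a fraction (1 − rr) = 0.7960 of the deposit it receives, so Bank 8 receives 1.2·0.7960^7 and lends 1.2·0.7960^8 ≈ 0.1934 billion.

0.193 billion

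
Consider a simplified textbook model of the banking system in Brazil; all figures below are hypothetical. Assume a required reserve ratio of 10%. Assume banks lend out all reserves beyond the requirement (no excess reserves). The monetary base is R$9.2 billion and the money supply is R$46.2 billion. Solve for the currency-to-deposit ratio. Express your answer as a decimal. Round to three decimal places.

0.124

Using m = M/MB = 46.2/9.2 ≈ 5.021739. From m = (1 + c)/(c + rr + e), rearranging gives 1 + c = m·(c + rr + e), so c·(1 − m) = m·(rr + e) − 1.
Hence c = [m·(rr + e) − 1]/(1 − m) = [5.021739 × (0.1 + 0) − 1] / (1 − 5.021739) ≈ 0.123784.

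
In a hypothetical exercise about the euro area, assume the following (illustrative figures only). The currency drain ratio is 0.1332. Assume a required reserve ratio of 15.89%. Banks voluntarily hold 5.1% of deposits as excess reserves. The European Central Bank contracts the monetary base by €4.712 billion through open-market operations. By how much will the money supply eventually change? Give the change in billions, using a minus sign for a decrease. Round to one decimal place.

-15.6 billion

The money multiplier is m = (1 + c) / (rr + e + c) = (1 + 0.1332) / (0.1589 + 0.051 + 0.1332) ≈ 3.3028.
The sale removes 4.712 billion of base, so ΔM = m × ΔMB = 3.3028 × (−4.712) ≈ -15.5628 billion.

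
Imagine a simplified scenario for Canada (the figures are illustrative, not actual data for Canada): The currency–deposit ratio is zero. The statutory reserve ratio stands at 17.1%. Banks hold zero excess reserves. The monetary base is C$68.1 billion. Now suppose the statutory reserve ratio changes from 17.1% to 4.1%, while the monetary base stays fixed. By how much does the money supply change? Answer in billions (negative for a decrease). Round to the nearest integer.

C$1263 billion

Initially m₁ = 1 / (0.171) ≈ 5.8480, so M₁ = 5.8480 × 68.1 = 398.2488 billion.
After the change m₂ = 1 / (0.041) ≈ 24.3902, so M₂ = 24.3902 × 68.1 ≈ 1660.9726 billion.
ΔM = M₂ − M₁ = 1660.9726 − 398.2488 = 1262.7238 billion.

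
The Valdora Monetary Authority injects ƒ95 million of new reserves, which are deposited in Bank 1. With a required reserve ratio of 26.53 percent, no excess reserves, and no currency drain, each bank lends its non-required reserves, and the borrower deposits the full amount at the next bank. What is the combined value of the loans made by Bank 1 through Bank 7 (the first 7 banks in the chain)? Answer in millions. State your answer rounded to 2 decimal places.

ƒ232.69 million

Bank i lends (1 − rr)^i of the original deposit: Bank 1 lends 95·0.7347 = 69.7965, Bank 2 lends 95·0.7347² ≈ 51.2795, and so on.
Summing a geometric series: total = 95·[0.7347·(1 − 0.7347^7) / (1 − 0.7347)] ≈ 232.6857 million.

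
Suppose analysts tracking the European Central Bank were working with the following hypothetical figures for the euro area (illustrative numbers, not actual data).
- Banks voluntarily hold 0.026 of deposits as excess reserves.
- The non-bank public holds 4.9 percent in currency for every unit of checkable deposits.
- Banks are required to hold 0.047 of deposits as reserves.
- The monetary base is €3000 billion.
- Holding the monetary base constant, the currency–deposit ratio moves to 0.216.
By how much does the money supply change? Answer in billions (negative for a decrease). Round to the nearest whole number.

Initially m₁ = (1 + 0.049) / (0.047 + 0.026 + 0.049) ≈ 8.59836, so M₁ = 8.59836 × 3000 = 25795.08 billion.
After the change m₂ = (1 + 0.216) / (0.047 + 0.026 + 0.216) ≈ 4.20761, so M₂ = 4.20761 × 3000 = 12622.83 billion.
ΔM = M₂ − M₁ = 12622.83 − 25795.08 = -13172.25 billion.

-13172 billion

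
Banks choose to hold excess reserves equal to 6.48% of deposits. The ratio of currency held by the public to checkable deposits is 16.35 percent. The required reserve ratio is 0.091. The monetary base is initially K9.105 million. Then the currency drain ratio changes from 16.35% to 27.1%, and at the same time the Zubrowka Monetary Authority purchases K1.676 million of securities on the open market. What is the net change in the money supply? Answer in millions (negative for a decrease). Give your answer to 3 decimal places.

Before: m₁ = (1 + 0.1635) / (0.091 + 0.0648 + 0.1635) ≈ 3.643909, MB₁ = 9.105, so M₁ = 3.643909 × 9.105 ≈ 33.1778 million.
After: m₂ = (1 + 0.271) / (0.091 + 0.0648 + 0.271) ≈ 2.977976, MB₂ = 9.105 + 1.676 = 10.781, so M₂ = 2.977976 × 10.781 ≈ 32.1056 million.
ΔM = M₂ − M₁ = 32.1056 − 33.1778 = -1.0722 million.

-1.072 million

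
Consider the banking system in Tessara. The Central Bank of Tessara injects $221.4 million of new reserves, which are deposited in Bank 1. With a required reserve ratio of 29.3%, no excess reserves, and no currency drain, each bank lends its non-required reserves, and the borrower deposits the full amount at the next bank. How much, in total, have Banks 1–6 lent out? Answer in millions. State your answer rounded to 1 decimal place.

$467.5 million

Bank i lends (1 − rr)^i of the original deposit: Bank 1 lends 221.4·0.7070 = 156.5298, Bank 2 lends 221.4·0.7070² ≈ 110.6666, and so on.
Summing a geometric series: total = 221.4·[0.7070·(1 − 0.7070^6) / (1 − 0.7070)] ≈ 467.5130 million.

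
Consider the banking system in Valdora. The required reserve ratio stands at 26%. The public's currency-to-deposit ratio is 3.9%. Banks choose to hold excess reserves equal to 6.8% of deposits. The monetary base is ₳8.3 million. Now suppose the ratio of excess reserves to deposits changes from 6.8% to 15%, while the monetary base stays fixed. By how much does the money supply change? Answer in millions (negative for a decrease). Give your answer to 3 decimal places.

-4.291 million

Initially m₁ = (1 + 0.039) / (0.26 + 0.068 + 0.039) ≈ 2.83106, so M₁ = 2.83106 × 8.3 ≈ 23.4978 million.
After the change m₂ = (1 + 0.039) / (0.26 + 0.15 + 0.039) ≈ 2.31403, so M₂ = 2.31403 × 8.3 ≈ 19.2064 million.
ΔM = M₂ − M₁ = 19.2064 − 23.4978 = -4.2914 million.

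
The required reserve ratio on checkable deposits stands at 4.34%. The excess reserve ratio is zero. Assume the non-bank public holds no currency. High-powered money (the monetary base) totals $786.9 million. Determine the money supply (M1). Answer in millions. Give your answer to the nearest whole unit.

$18131 million

With no currency drain or excess reserves, the money multiplier is m = 1/rr = 1/0.0434 ≈ 23.0415.
Money supply M = m × MB = 23.0415 × 786.9 ≈ 18131.3563 million.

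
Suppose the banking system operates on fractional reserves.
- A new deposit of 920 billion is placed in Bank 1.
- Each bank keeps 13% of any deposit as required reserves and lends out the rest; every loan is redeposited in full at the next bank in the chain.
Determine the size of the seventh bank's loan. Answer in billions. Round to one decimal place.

347.1 billion

Each bank lends a fraction (1 − rr) = 0.8700 of the deposit it receives, so Bank 7 receives 920·0.8700^6 and lends 920·0.8700^7 ≈ 347.0744 billion.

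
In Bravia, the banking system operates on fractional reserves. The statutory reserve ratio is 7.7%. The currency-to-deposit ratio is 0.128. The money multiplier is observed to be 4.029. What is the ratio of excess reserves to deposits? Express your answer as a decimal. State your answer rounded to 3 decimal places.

0.075

Using m = 4.029. Since m = (1 + c)/(c + rr + e), the denominator satisfies c + rr + e = (1 + c)/m = (1 + 0.128) / 4.029 ≈ 0.279970.
With c = 0.128 and rr = 0.077, the ratio of excess reserves to deposits is 0.279970 − 0.128 − 0.077 = 0.07497.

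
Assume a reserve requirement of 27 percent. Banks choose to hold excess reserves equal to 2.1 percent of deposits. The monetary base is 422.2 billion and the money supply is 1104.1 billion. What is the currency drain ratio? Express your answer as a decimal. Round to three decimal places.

Using m = M/MB = 1104.1/422.2 ≈ 2.615111. From m = (1 + c)/(c + rr + e), rearranging gives 1 + c = m·(c + rr + e), so c·(1 − m) = m·(rr + e) − 1.
Hence c = [m·(rr + e) − 1]/(1 − m) = [2.615111 × (0.27 + 0.021) − 1] / (1 − 2.615111) ≈ 0.147979.

0.148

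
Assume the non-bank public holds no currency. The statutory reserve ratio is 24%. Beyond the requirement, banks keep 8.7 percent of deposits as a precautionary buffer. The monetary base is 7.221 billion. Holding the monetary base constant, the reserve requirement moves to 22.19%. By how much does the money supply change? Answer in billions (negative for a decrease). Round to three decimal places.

1.294 billion

Initially m₁ = 1 / (0.24 + 0.087) ≈ 3.05810, so M₁ = 3.05810 × 7.221 ≈ 22.0825 billion.
After the change m₂ = 1 / (0.2219 + 0.087) ≈ 3.23729, so M₂ = 3.23729 × 7.221 ≈ 23.3765 billion.
ΔM = M₂ − M₁ = 23.3765 − 22.0825 = 1.294 billion.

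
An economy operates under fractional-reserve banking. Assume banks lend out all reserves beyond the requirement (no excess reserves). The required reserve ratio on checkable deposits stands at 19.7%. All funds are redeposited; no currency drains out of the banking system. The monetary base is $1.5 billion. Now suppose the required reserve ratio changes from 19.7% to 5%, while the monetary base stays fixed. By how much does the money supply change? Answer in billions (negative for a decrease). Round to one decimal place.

$22.4 billion

Initially m₁ = 1 / (0.197) ≈ 5.0761, so M₁ = 5.0761 × 1.5 ≈ 7.6142 billion.
After the change m₂ = 1 / (0.05) = 20, so M₂ = 20 × 1.5 = 30 billion.
ΔM = M₂ − M₁ = 30 − 7.6142 = 22.3858 billion.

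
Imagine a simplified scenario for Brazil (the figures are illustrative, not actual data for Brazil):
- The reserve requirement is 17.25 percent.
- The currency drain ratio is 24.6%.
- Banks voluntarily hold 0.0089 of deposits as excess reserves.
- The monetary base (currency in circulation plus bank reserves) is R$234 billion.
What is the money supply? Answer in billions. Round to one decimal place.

R$682.2 billion

The money multiplier is m = (1 + c) / (rr + e + c) = (1 + 0.246) / (0.1725 + 0.0089 + 0.246) ≈ 2.91530.
So M = m × MB = 2.91530 × 234 = 682.1802 billion.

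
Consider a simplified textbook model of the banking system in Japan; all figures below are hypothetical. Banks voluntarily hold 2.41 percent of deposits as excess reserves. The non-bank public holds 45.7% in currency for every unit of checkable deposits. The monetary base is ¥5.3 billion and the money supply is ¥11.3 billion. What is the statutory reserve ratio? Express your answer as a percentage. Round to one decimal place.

20.2%

Using m = M/MB = 11.3/5.3 ≈ 2.132075. Since m = (1 + c)/(c + rr + e), the denominator satisfies c + rr + e = (1 + c)/m = (1 + 0.457) / 2.132075 ≈ 0.683372.
With c = 0.457 and e = 0.0241, the statutory reserve ratio is 0.683372 − 0.457 − 0.0241 = 0.202272.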